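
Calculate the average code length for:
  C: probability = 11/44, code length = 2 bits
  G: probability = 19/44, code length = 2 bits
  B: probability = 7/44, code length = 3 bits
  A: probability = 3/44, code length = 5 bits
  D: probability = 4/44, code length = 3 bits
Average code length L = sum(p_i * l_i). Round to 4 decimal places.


Weighted contributions p_i * l_i:
  C: (11/44) * 2 = 22/44
  G: (19/44) * 2 = 38/44
  B: (7/44) * 3 = 21/44
  A: (3/44) * 5 = 15/44
  D: (4/44) * 3 = 12/44
Sum = (22 + 38 + 21 + 15 + 12)/44 = 108/44

L = 108/44 = 2.4545 bits/symbol


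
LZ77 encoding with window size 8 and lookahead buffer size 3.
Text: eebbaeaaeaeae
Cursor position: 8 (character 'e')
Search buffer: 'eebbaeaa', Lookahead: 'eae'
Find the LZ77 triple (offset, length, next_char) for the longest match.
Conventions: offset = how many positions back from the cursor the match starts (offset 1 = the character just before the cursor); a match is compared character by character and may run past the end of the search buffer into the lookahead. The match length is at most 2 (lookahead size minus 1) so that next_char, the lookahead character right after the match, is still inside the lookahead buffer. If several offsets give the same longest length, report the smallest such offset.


Try each offset into the search buffer:
  offset=1 (pos 7, char 'a'): match length 0
  offset=2 (pos 6, char 'a'): match length 0
  offset=3 (pos 5, char 'e'): match length 2
  offset=4 (pos 4, char 'a'): match length 0
  offset=5 (pos 3, char 'b'): match length 0
  offset=6 (pos 2, char 'b'): match length 0
  offset=7 (pos 1, char 'e'): match length 1
  offset=8 (pos 0, char 'e'): match length 1
Longest match has length 2 at offset 3.
next_char = character at position 8 + 2 = 10 -> 'e'

Best match: offset=3, length=2 (matching 'ea' starting at position 5)
LZ77 triple: (3, 2, 'e')


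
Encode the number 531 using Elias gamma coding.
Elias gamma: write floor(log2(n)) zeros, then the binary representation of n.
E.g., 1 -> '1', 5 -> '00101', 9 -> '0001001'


num_bits = floor(log2(531)) + 1 = 10
leading_zeros = num_bits - 1 = 9
binary(531) = 1000010011

Elias gamma(531) = '000000000' + '1000010011' = 0000000001000010011 (19 bits)


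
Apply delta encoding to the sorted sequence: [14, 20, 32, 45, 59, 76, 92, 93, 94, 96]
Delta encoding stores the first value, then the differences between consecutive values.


First value: 14
Deltas:
  20 - 14 = 6
  32 - 20 = 12
  45 - 32 = 13
  59 - 45 = 14
  76 - 59 = 17
  92 - 76 = 16
  93 - 92 = 1
  94 - 93 = 1
  96 - 94 = 2


Delta encoded: [14, 6, 12, 13, 14, 17, 16, 1, 1, 2]


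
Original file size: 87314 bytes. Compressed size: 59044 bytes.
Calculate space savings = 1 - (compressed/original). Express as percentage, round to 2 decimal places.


ratio = compressed/original = 59044/87314 = 0.676226
savings = 1 - ratio = 1 - 0.676226 = 0.323774
as a percentage: 0.323774 * 100 = 32.38%

Space savings = 1 - 59044/87314 = 32.38%


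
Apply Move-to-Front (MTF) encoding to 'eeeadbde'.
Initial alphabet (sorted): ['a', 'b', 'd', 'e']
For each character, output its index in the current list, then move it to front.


MTF encoding:
'e': index 3 in ['a', 'b', 'd', 'e'] -> ['e', 'a', 'b', 'd']
'e': index 0 in ['e', 'a', 'b', 'd'] -> ['e', 'a', 'b', 'd']
'e': index 0 in ['e', 'a', 'b', 'd'] -> ['e', 'a', 'b', 'd']
'a': index 1 in ['e', 'a', 'b', 'd'] -> ['a', 'e', 'b', 'd']
'd': index 3 in ['a', 'e', 'b', 'd'] -> ['d', 'a', 'e', 'b']
'b': index 3 in ['d', 'a', 'e', 'b'] -> ['b', 'd', 'a', 'e']
'd': index 1 in ['b', 'd', 'a', 'e'] -> ['d', 'b', 'a', 'e']
'e': index 3 in ['d', 'b', 'a', 'e'] -> ['e', 'd', 'b', 'a']


Output: [3, 0, 0, 1, 3, 3, 1, 3]


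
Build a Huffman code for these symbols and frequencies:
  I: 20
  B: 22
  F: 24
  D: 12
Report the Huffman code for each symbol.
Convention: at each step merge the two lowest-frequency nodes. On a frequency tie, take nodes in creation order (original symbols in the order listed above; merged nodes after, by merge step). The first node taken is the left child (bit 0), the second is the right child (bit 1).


Huffman tree construction:
Step 1: Merge D(12) + I(20) = 32
Step 2: Merge B(22) + F(24) = 46
Step 3: Merge (D+I)(32) + (B+F)(46) = 78
Read each symbol's code off the tree from the root (left child = 0, right child = 1).

Codes:
  I: 01 (length 2)
  B: 10 (length 2)
  F: 11 (length 2)
  D: 00 (length 2)
Average code length: 156/78 = 2.0000 bits/symbol


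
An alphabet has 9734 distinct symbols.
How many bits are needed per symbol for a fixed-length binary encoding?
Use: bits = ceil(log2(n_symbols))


log2(9734) = 13.2488
Bracket: 2^13 = 8192 < 9734 <= 2^14 = 16384
So ceil(log2(9734)) = 14

bits = ceil(log2(9734)) = ceil(13.2488) = 14 bits


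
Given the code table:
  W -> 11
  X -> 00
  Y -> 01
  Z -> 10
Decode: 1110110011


Decoding:
11 -> W
10 -> Z
11 -> W
00 -> X
11 -> W


Result: WZWXW


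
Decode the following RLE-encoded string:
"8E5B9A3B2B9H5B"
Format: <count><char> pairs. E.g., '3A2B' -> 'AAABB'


Expanding each <count><char> pair:
  8E -> 'EEEEEEEE'
  5B -> 'BBBBB'
  9A -> 'AAAAAAAAA'
  3B -> 'BBB'
  2B -> 'BB'
  9H -> 'HHHHHHHHH'
  5B -> 'BBBBB'

Decoded = EEEEEEEEBBBBBAAAAAAAAABBBBBHHHHHHHHHBBBBB


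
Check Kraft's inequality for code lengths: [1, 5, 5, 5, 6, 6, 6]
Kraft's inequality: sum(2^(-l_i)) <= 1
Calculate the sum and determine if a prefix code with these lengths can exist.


Sum = 2^(-1) + 2^(-5) + 2^(-5) + 2^(-5) + 2^(-6) + 2^(-6) + 2^(-6)
    = 0.5 + 0.03125 + 0.03125 + 0.03125 + 0.015625 + 0.015625 + 0.015625
    = 41/64 = 0.640625
Since 0.640625 <= 1, Kraft's inequality IS satisfied.
A prefix code with these lengths CAN exist.

Kraft sum = 0.640625. Satisfied.


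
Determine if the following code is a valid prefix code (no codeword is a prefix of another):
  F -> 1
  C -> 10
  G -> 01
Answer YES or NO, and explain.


Checking each pair (does one codeword prefix another?):
  F='1' vs C='10': prefix -- VIOLATION

NO -- this is NOT a valid prefix code. F (1) is a prefix of C (10).


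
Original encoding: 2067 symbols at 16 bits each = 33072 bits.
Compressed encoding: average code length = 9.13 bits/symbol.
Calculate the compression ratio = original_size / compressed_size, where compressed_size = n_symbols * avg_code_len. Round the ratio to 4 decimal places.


original_size = n_symbols * orig_bits = 2067 * 16 = 33072 bits
compressed_size = n_symbols * avg_code_len = 2067 * 9.13 = 18871.71 bits
ratio = original_size / compressed_size = 33072 / 18871.71 = 1.7525

Compression ratio = 1.7525


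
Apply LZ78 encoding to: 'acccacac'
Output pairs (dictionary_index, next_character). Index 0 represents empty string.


LZ78 encoding steps:
Dictionary: {0: ''}
Step 1: w='' (idx 0), next='a' -> output (0, 'a'), add 'a' as idx 1
Step 2: w='' (idx 0), next='c' -> output (0, 'c'), add 'c' as idx 2
Step 3: w='c' (idx 2), next='c' -> output (2, 'c'), add 'cc' as idx 3
Step 4: w='a' (idx 1), next='c' -> output (1, 'c'), add 'ac' as idx 4
Step 5: w='ac' (idx 4), end of input -> output (4, '')


Encoded: [(0, 'a'), (0, 'c'), (2, 'c'), (1, 'c'), (4, '')]


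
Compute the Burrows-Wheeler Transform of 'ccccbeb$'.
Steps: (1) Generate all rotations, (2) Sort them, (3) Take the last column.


Rotations (sorted):
  0: $ccccbeb -> last char: b
  1: b$ccccbe -> last char: e
  2: beb$cccc -> last char: c
  3: cbeb$ccc -> last char: c
  4: ccbeb$cc -> last char: c
  5: cccbeb$c -> last char: c
  6: ccccbeb$ -> last char: $
  7: eb$ccccb -> last char: b


BWT = becccc$b


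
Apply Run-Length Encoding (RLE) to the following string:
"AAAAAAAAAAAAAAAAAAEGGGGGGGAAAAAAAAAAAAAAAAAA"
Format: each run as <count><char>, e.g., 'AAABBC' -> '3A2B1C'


Scanning runs left to right:
  i=0: run of 'A' x 18 -> '18A'
  i=18: run of 'E' x 1 -> '1E'
  i=19: run of 'G' x 7 -> '7G'
  i=26: run of 'A' x 18 -> '18A'

RLE = 18A1E7G18A


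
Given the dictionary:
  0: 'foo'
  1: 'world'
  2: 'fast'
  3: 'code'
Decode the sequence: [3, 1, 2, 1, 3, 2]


Look up each index in the dictionary:
  3 -> 'code'
  1 -> 'world'
  2 -> 'fast'
  1 -> 'world'
  3 -> 'code'
  2 -> 'fast'

Decoded: "code world fast world code fast"


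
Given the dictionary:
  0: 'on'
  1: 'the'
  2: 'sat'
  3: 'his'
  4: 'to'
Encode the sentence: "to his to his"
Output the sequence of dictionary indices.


Look up each word in the dictionary:
  'to' -> 4
  'his' -> 3
  'to' -> 4
  'his' -> 3

Encoded: [4, 3, 4, 3]


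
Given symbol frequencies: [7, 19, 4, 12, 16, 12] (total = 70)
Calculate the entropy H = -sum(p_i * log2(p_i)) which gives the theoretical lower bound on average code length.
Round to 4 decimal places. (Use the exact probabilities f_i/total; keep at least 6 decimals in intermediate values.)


Per-symbol terms -p_i * log2(p_i) with p_i = f_i/70:
  p = 7/70 = 0.100000: log2(p) = -3.321928, -p*log2(p) = 0.332193
  p = 19/70 = 0.271429: log2(p) = -1.881356, -p*log2(p) = 0.510654
  p = 4/70 = 0.057143: log2(p) = -4.129283, -p*log2(p) = 0.235959
  p = 12/70 = 0.171429: log2(p) = -2.544321, -p*log2(p) = 0.436169
  p = 16/70 = 0.228571: log2(p) = -2.129283, -p*log2(p) = 0.486693
  p = 12/70 = 0.171429: log2(p) = -2.544321, -p*log2(p) = 0.436169
H = 0.332193 + 0.510654 + 0.235959 + 0.436169 + 0.486693 + 0.436169 = 2.437837

H = 2.4378 bits/symbol


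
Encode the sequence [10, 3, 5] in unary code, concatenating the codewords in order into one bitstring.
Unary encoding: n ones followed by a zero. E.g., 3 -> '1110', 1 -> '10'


Encode each number as n ones followed by a terminating 0:
  10 -> 11111111110 (11 bits)
  3 -> 1110 (4 bits)
  5 -> 111110 (6 bits)
Total length = 11 + 4 + 6 = 21 bits.

Unary([10, 3, 5]) = 111111111101110111110 (21 bits)


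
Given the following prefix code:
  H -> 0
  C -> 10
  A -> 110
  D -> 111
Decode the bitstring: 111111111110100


Decoding step by step:
Bits 111 -> D
Bits 111 -> D
Bits 111 -> D
Bits 110 -> A
Bits 10 -> C
Bits 0 -> H


Decoded message: DDDACH


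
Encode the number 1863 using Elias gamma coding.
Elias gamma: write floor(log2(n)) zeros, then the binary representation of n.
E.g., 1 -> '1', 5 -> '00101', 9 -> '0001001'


num_bits = floor(log2(1863)) + 1 = 11
leading_zeros = num_bits - 1 = 10
binary(1863) = 11101000111

Elias gamma(1863) = '0000000000' + '11101000111' = 000000000011101000111 (21 bits)


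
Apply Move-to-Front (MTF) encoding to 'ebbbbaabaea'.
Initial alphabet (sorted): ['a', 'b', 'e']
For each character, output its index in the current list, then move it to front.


MTF encoding:
'e': index 2 in ['a', 'b', 'e'] -> ['e', 'a', 'b']
'b': index 2 in ['e', 'a', 'b'] -> ['b', 'e', 'a']
'b': index 0 in ['b', 'e', 'a'] -> ['b', 'e', 'a']
'b': index 0 in ['b', 'e', 'a'] -> ['b', 'e', 'a']
'b': index 0 in ['b', 'e', 'a'] -> ['b', 'e', 'a']
'a': index 2 in ['b', 'e', 'a'] -> ['a', 'b', 'e']
'a': index 0 in ['a', 'b', 'e'] -> ['a', 'b', 'e']
'b': index 1 in ['a', 'b', 'e'] -> ['b', 'a', 'e']
'a': index 1 in ['b', 'a', 'e'] -> ['a', 'b', 'e']
'e': index 2 in ['a', 'b', 'e'] -> ['e', 'a', 'b']
'a': index 1 in ['e', 'a', 'b'] -> ['a', 'e', 'b']


Output: [2, 2, 0, 0, 0, 2, 0, 1, 1, 2, 1]


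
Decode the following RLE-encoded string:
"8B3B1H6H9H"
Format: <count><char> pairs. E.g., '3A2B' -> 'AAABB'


Expanding each <count><char> pair:
  8B -> 'BBBBBBBB'
  3B -> 'BBB'
  1H -> 'H'
  6H -> 'HHHHHH'
  9H -> 'HHHHHHHHH'

Decoded = BBBBBBBBBBBHHHHHHHHHHHHHHHH


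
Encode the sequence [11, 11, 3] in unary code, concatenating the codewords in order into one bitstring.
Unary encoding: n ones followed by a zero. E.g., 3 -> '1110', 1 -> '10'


Encode each number as n ones followed by a terminating 0:
  11 -> 111111111110 (12 bits)
  11 -> 111111111110 (12 bits)
  3 -> 1110 (4 bits)
Total length = 12 + 12 + 4 = 28 bits.

Unary([11, 11, 3]) = 1111111111101111111111101110 (28 bits)


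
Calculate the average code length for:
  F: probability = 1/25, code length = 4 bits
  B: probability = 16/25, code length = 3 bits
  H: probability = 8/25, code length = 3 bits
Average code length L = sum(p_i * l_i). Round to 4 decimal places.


Weighted contributions p_i * l_i:
  F: (1/25) * 4 = 4/25
  B: (16/25) * 3 = 48/25
  H: (8/25) * 3 = 24/25
Sum = (4 + 48 + 24)/25 = 76/25

L = 76/25 = 3.0400 bits/symbol


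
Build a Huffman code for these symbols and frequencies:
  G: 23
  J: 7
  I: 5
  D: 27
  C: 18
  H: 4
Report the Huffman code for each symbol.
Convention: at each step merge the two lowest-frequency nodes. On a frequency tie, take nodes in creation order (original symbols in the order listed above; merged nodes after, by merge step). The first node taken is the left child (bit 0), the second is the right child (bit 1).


Huffman tree construction:
Step 1: Merge H(4) + I(5) = 9
Step 2: Merge J(7) + (H+I)(9) = 16
Step 3: Merge (J+(H+I))(16) + C(18) = 34
Step 4: Merge G(23) + D(27) = 50
Step 5: Merge ((J+(H+I))+C)(34) + (G+D)(50) = 84
Read each symbol's code off the tree from the root (left child = 0, right child = 1).

Codes:
  G: 10 (length 2)
  J: 000 (length 3)
  I: 0011 (length 4)
  D: 11 (length 2)
  C: 01 (length 2)
  H: 0010 (length 4)
Average code length: 193/84 = 2.2976 bits/symbol


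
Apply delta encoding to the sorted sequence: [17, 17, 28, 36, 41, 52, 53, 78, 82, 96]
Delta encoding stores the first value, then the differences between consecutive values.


First value: 17
Deltas:
  17 - 17 = 0
  28 - 17 = 11
  36 - 28 = 8
  41 - 36 = 5
  52 - 41 = 11
  53 - 52 = 1
  78 - 53 = 25
  82 - 78 = 4
  96 - 82 = 14


Delta encoded: [17, 0, 11, 8, 5, 11, 1, 25, 4, 14]


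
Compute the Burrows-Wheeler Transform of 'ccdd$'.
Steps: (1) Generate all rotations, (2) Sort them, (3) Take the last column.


Rotations (sorted):
  0: $ccdd -> last char: d
  1: ccdd$ -> last char: $
  2: cdd$c -> last char: c
  3: d$ccd -> last char: d
  4: dd$cc -> last char: c


BWT = d$cdc


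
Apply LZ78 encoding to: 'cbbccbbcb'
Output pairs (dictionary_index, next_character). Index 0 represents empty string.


LZ78 encoding steps:
Dictionary: {0: ''}
Step 1: w='' (idx 0), next='c' -> output (0, 'c'), add 'c' as idx 1
Step 2: w='' (idx 0), next='b' -> output (0, 'b'), add 'b' as idx 2
Step 3: w='b' (idx 2), next='c' -> output (2, 'c'), add 'bc' as idx 3
Step 4: w='c' (idx 1), next='b' -> output (1, 'b'), add 'cb' as idx 4
Step 5: w='bc' (idx 3), next='b' -> output (3, 'b'), add 'bcb' as idx 5


Encoded: [(0, 'c'), (0, 'b'), (2, 'c'), (1, 'b'), (3, 'b')]


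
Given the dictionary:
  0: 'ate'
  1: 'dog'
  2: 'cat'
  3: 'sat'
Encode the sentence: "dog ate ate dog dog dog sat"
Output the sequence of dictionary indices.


Look up each word in the dictionary:
  'dog' -> 1
  'ate' -> 0
  'ate' -> 0
  'dog' -> 1
  'dog' -> 1
  'dog' -> 1
  'sat' -> 3

Encoded: [1, 0, 0, 1, 1, 1, 3]


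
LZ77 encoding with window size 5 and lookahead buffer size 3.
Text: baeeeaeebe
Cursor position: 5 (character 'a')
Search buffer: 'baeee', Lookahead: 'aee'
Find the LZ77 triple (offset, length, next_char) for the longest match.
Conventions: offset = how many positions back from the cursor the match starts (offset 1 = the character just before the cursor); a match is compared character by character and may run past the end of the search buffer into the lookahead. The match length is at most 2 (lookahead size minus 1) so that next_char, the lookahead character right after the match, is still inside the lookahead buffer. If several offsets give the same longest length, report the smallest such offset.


Try each offset into the search buffer:
  offset=1 (pos 4, char 'e'): match length 0
  offset=2 (pos 3, char 'e'): match length 0
  offset=3 (pos 2, char 'e'): match length 0
  offset=4 (pos 1, char 'a'): match length 2
  offset=5 (pos 0, char 'b'): match length 0
Longest match has length 2 at offset 4.
next_char = character at position 5 + 2 = 7 -> 'e'

Best match: offset=4, length=2 (matching 'ae' starting at position 1)
LZ77 triple: (4, 2, 'e')


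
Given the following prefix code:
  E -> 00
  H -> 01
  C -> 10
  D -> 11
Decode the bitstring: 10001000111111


Decoding step by step:
Bits 10 -> C
Bits 00 -> E
Bits 10 -> C
Bits 00 -> E
Bits 11 -> D
Bits 11 -> D
Bits 11 -> D


Decoded message: CECEDDD


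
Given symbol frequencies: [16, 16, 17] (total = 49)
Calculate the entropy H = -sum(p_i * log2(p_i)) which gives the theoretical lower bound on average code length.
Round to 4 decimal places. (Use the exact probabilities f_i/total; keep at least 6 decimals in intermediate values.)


Per-symbol terms -p_i * log2(p_i) with p_i = f_i/49:
  p = 16/49 = 0.326531: log2(p) = -1.614710, -p*log2(p) = 0.527252
  p = 16/49 = 0.326531: log2(p) = -1.614710, -p*log2(p) = 0.527252
  p = 17/49 = 0.346939: log2(p) = -1.527247, -p*log2(p) = 0.529861
H = 0.527252 + 0.527252 + 0.529861 = 1.584365

H = 1.5844 bits/symbol


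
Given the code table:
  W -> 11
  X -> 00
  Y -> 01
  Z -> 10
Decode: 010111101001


Decoding:
01 -> Y
01 -> Y
11 -> W
10 -> Z
10 -> Z
01 -> Y


Result: YYWZZY


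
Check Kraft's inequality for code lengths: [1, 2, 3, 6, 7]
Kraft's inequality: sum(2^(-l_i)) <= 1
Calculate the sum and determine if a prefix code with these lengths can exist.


Sum = 2^(-1) + 2^(-2) + 2^(-3) + 2^(-6) + 2^(-7)
    = 0.5 + 0.25 + 0.125 + 0.015625 + 0.0078125
    = 115/128 = 0.8984375
Since 0.8984375 <= 1, Kraft's inequality IS satisfied.
A prefix code with these lengths CAN exist.

Kraft sum = 0.8984375. Satisfied.


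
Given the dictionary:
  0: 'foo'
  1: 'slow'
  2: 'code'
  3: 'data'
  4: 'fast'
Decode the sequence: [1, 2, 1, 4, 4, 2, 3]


Look up each index in the dictionary:
  1 -> 'slow'
  2 -> 'code'
  1 -> 'slow'
  4 -> 'fast'
  4 -> 'fast'
  2 -> 'code'
  3 -> 'data'

Decoded: "slow code slow fast fast code data"


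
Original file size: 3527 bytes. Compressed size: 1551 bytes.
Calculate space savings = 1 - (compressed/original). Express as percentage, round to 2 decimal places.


ratio = compressed/original = 1551/3527 = 0.43975
savings = 1 - ratio = 1 - 0.43975 = 0.56025
as a percentage: 0.56025 * 100 = 56.02%

Space savings = 1 - 1551/3527 = 56.02%


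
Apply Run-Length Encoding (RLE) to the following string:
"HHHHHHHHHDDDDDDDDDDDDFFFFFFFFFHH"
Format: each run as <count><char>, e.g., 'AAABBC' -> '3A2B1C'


Scanning runs left to right:
  i=0: run of 'H' x 9 -> '9H'
  i=9: run of 'D' x 12 -> '12D'
  i=21: run of 'F' x 9 -> '9F'
  i=30: run of 'H' x 2 -> '2H'

RLE = 9H12D9F2H


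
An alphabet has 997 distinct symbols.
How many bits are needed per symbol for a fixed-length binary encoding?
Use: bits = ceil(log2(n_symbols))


log2(997) = 9.9614
Bracket: 2^9 = 512 < 997 <= 2^10 = 1024
So ceil(log2(997)) = 10

bits = ceil(log2(997)) = ceil(9.9614) = 10 bits


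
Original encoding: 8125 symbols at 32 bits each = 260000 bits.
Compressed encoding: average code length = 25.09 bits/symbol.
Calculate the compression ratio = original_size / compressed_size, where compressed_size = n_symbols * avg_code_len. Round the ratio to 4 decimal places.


original_size = n_symbols * orig_bits = 8125 * 32 = 260000 bits
compressed_size = n_symbols * avg_code_len = 8125 * 25.09 = 203856.25 bits
ratio = original_size / compressed_size = 260000 / 203856.25 = 1.2754

Compression ratio = 1.2754


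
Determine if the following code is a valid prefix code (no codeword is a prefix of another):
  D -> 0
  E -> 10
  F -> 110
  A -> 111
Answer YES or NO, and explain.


Checking each pair (does one codeword prefix another?):
  D='0' vs E='10': no prefix
  D='0' vs F='110': no prefix
  D='0' vs A='111': no prefix
  E='10' vs D='0': no prefix
  E='10' vs F='110': no prefix
  E='10' vs A='111': no prefix
  F='110' vs D='0': no prefix
  F='110' vs E='10': no prefix
  F='110' vs A='111': no prefix
  A='111' vs D='0': no prefix
  A='111' vs E='10': no prefix
  A='111' vs F='110': no prefix
No violation found over all pairs.

YES -- this is a valid prefix code. No codeword is a prefix of any other codeword.


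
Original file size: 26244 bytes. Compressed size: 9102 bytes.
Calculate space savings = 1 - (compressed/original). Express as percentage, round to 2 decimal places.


ratio = compressed/original = 9102/26244 = 0.346822
savings = 1 - ratio = 1 - 0.346822 = 0.653178
as a percentage: 0.653178 * 100 = 65.32%

Space savings = 1 - 9102/26244 = 65.32%


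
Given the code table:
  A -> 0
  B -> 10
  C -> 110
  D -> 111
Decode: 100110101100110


Decoding:
10 -> B
0 -> A
110 -> C
10 -> B
110 -> C
0 -> A
110 -> C


Result: BACBCAC


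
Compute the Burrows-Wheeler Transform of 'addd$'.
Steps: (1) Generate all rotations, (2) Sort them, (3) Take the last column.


Rotations (sorted):
  0: $addd -> last char: d
  1: addd$ -> last char: $
  2: d$add -> last char: d
  3: dd$ad -> last char: d
  4: ddd$a -> last char: a


BWT = d$dda


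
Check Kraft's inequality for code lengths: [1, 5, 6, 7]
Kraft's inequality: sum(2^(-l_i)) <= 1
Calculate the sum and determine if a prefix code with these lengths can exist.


Sum = 2^(-1) + 2^(-5) + 2^(-6) + 2^(-7)
    = 0.5 + 0.03125 + 0.015625 + 0.0078125
    = 71/128 = 0.5546875
Since 0.5546875 <= 1, Kraft's inequality IS satisfied.
A prefix code with these lengths CAN exist.

Kraft sum = 0.5546875. Satisfied.


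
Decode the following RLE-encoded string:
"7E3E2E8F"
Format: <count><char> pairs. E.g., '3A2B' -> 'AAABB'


Expanding each <count><char> pair:
  7E -> 'EEEEEEE'
  3E -> 'EEE'
  2E -> 'EE'
  8F -> 'FFFFFFFF'

Decoded = EEEEEEEEEEEEFFFFFFFF


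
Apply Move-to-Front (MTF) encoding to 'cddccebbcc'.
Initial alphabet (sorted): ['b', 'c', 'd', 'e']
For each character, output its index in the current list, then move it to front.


MTF encoding:
'c': index 1 in ['b', 'c', 'd', 'e'] -> ['c', 'b', 'd', 'e']
'd': index 2 in ['c', 'b', 'd', 'e'] -> ['d', 'c', 'b', 'e']
'd': index 0 in ['d', 'c', 'b', 'e'] -> ['d', 'c', 'b', 'e']
'c': index 1 in ['d', 'c', 'b', 'e'] -> ['c', 'd', 'b', 'e']
'c': index 0 in ['c', 'd', 'b', 'e'] -> ['c', 'd', 'b', 'e']
'e': index 3 in ['c', 'd', 'b', 'e'] -> ['e', 'c', 'd', 'b']
'b': index 3 in ['e', 'c', 'd', 'b'] -> ['b', 'e', 'c', 'd']
'b': index 0 in ['b', 'e', 'c', 'd'] -> ['b', 'e', 'c', 'd']
'c': index 2 in ['b', 'e', 'c', 'd'] -> ['c', 'b', 'e', 'd']
'c': index 0 in ['c', 'b', 'e', 'd'] -> ['c', 'b', 'e', 'd']


Output: [1, 2, 0, 1, 0, 3, 3, 0, 2, 0]


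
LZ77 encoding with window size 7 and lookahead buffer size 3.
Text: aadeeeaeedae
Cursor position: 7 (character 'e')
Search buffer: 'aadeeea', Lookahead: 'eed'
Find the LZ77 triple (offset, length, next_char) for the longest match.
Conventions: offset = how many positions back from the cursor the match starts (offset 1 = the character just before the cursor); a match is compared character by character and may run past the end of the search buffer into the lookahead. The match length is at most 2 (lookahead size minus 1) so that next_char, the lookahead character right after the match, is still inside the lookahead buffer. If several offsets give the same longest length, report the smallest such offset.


Try each offset into the search buffer:
  offset=1 (pos 6, char 'a'): match length 0
  offset=2 (pos 5, char 'e'): match length 1
  offset=3 (pos 4, char 'e'): match length 2
  offset=4 (pos 3, char 'e'): match length 2
  offset=5 (pos 2, char 'd'): match length 0
  offset=6 (pos 1, char 'a'): match length 0
  offset=7 (pos 0, char 'a'): match length 0
Longest match has length 2, found at offsets 3, 4; take the smallest, offset 3.
next_char = character at position 7 + 2 = 9 -> 'd'

Best match: offset=3, length=2 (matching 'ee' starting at position 4)
LZ77 triple: (3, 2, 'd')


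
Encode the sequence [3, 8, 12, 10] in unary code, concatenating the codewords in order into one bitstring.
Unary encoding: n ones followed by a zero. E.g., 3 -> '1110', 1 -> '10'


Encode each number as n ones followed by a terminating 0:
  3 -> 1110 (4 bits)
  8 -> 111111110 (9 bits)
  12 -> 1111111111110 (13 bits)
  10 -> 11111111110 (11 bits)
Total length = 4 + 9 + 13 + 11 = 37 bits.

Unary([3, 8, 12, 10]) = 1110111111110111111111111011111111110 (37 bits)


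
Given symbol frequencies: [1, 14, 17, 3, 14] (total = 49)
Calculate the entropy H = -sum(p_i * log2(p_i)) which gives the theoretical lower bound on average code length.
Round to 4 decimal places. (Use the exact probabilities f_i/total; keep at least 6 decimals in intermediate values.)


Per-symbol terms -p_i * log2(p_i) with p_i = f_i/49:
  p = 1/49 = 0.020408: log2(p) = -5.614710, -p*log2(p) = 0.114586
  p = 14/49 = 0.285714: log2(p) = -1.807355, -p*log2(p) = 0.516387
  p = 17/49 = 0.346939: log2(p) = -1.527247, -p*log2(p) = 0.529861
  p = 3/49 = 0.061224: log2(p) = -4.029747, -p*log2(p) = 0.246719
  p = 14/49 = 0.285714: log2(p) = -1.807355, -p*log2(p) = 0.516387
H = 0.114586 + 0.516387 + 0.529861 + 0.246719 + 0.516387 = 1.923940

H = 1.9239 bits/symbol


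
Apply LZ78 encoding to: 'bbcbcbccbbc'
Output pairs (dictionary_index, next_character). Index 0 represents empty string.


LZ78 encoding steps:
Dictionary: {0: ''}
Step 1: w='' (idx 0), next='b' -> output (0, 'b'), add 'b' as idx 1
Step 2: w='b' (idx 1), next='c' -> output (1, 'c'), add 'bc' as idx 2
Step 3: w='bc' (idx 2), next='b' -> output (2, 'b'), add 'bcb' as idx 3
Step 4: w='' (idx 0), next='c' -> output (0, 'c'), add 'c' as idx 4
Step 5: w='c' (idx 4), next='b' -> output (4, 'b'), add 'cb' as idx 5
Step 6: w='bc' (idx 2), end of input -> output (2, '')


Encoded: [(0, 'b'), (1, 'c'), (2, 'b'), (0, 'c'), (4, 'b'), (2, '')]


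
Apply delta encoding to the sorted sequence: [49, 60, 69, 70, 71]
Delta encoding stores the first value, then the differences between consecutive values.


First value: 49
Deltas:
  60 - 49 = 11
  69 - 60 = 9
  70 - 69 = 1
  71 - 70 = 1


Delta encoded: [49, 11, 9, 1, 1]


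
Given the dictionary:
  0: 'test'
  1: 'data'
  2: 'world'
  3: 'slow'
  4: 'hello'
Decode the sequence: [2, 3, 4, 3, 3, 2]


Look up each index in the dictionary:
  2 -> 'world'
  3 -> 'slow'
  4 -> 'hello'
  3 -> 'slow'
  3 -> 'slow'
  2 -> 'world'

Decoded: "world slow hello slow slow world"


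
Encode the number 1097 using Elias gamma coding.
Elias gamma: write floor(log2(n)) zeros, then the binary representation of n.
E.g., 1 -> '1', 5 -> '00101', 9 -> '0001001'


num_bits = floor(log2(1097)) + 1 = 11
leading_zeros = num_bits - 1 = 10
binary(1097) = 10001001001

Elias gamma(1097) = '0000000000' + '10001001001' = 000000000010001001001 (21 bits)


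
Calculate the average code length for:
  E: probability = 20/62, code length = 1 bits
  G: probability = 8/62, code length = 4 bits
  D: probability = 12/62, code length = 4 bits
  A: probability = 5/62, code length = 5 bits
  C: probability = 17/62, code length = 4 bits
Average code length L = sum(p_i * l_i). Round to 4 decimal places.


Weighted contributions p_i * l_i:
  E: (20/62) * 1 = 20/62
  G: (8/62) * 4 = 32/62
  D: (12/62) * 4 = 48/62
  A: (5/62) * 5 = 25/62
  C: (17/62) * 4 = 68/62
Sum = (20 + 32 + 48 + 25 + 68)/62 = 193/62

L = 193/62 = 3.1129 bits/symbol


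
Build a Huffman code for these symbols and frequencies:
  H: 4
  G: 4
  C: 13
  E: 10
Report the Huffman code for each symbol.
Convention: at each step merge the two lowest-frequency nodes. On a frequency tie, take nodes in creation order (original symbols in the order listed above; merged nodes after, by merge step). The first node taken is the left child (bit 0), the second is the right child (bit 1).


Huffman tree construction:
Step 1: Merge H(4) + G(4) = 8
Step 2: Merge (H+G)(8) + E(10) = 18
Step 3: Merge C(13) + ((H+G)+E)(18) = 31
Read each symbol's code off the tree from the root (left child = 0, right child = 1).

Codes:
  H: 100 (length 3)
  G: 101 (length 3)
  C: 0 (length 1)
  E: 11 (length 2)
Average code length: 57/31 = 1.8387 bits/symbol


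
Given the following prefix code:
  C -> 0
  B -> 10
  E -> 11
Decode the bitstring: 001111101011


Decoding step by step:
Bits 0 -> C
Bits 0 -> C
Bits 11 -> E
Bits 11 -> E
Bits 10 -> B
Bits 10 -> B
Bits 11 -> E


Decoded message: CCEEBBE


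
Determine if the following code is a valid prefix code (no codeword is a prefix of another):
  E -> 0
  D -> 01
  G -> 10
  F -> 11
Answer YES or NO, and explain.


Checking each pair (does one codeword prefix another?):
  E='0' vs D='01': prefix -- VIOLATION

NO -- this is NOT a valid prefix code. E (0) is a prefix of D (01).


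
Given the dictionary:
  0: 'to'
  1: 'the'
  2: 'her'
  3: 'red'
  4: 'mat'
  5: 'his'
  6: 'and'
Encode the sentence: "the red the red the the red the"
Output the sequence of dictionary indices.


Look up each word in the dictionary:
  'the' -> 1
  'red' -> 3
  'the' -> 1
  'red' -> 3
  'the' -> 1
  'the' -> 1
  'red' -> 3
  'the' -> 1

Encoded: [1, 3, 1, 3, 1, 1, 3, 1]


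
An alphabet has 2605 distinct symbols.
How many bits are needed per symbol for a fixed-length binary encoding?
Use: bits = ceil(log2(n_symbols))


log2(2605) = 11.3471
Bracket: 2^11 = 2048 < 2605 <= 2^12 = 4096
So ceil(log2(2605)) = 12

bits = ceil(log2(2605)) = ceil(11.3471) = 12 bits


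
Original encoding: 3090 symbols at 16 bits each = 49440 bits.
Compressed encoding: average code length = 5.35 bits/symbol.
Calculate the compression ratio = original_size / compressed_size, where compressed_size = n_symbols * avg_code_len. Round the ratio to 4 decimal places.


original_size = n_symbols * orig_bits = 3090 * 16 = 49440 bits
compressed_size = n_symbols * avg_code_len = 3090 * 5.35 = 16531.5 bits
ratio = original_size / compressed_size = 49440 / 16531.5 = 2.9907

Compression ratio = 2.9907


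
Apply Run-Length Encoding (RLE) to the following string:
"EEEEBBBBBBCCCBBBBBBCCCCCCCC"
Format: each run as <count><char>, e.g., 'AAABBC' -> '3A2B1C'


Scanning runs left to right:
  i=0: run of 'E' x 4 -> '4E'
  i=4: run of 'B' x 6 -> '6B'
  i=10: run of 'C' x 3 -> '3C'
  i=13: run of 'B' x 6 -> '6B'
  i=19: run of 'C' x 8 -> '8C'

RLE = 4E6B3C6B8C


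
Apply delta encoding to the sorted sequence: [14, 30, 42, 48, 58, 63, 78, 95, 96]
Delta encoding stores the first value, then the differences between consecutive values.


First value: 14
Deltas:
  30 - 14 = 16
  42 - 30 = 12
  48 - 42 = 6
  58 - 48 = 10
  63 - 58 = 5
  78 - 63 = 15
  95 - 78 = 17
  96 - 95 = 1


Delta encoded: [14, 16, 12, 6, 10, 5, 15, 17, 1]


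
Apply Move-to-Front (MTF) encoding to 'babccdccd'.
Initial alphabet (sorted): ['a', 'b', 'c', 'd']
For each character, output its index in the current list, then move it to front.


MTF encoding:
'b': index 1 in ['a', 'b', 'c', 'd'] -> ['b', 'a', 'c', 'd']
'a': index 1 in ['b', 'a', 'c', 'd'] -> ['a', 'b', 'c', 'd']
'b': index 1 in ['a', 'b', 'c', 'd'] -> ['b', 'a', 'c', 'd']
'c': index 2 in ['b', 'a', 'c', 'd'] -> ['c', 'b', 'a', 'd']
'c': index 0 in ['c', 'b', 'a', 'd'] -> ['c', 'b', 'a', 'd']
'd': index 3 in ['c', 'b', 'a', 'd'] -> ['d', 'c', 'b', 'a']
'c': index 1 in ['d', 'c', 'b', 'a'] -> ['c', 'd', 'b', 'a']
'c': index 0 in ['c', 'd', 'b', 'a'] -> ['c', 'd', 'b', 'a']
'd': index 1 in ['c', 'd', 'b', 'a'] -> ['d', 'c', 'b', 'a']


Output: [1, 1, 1, 2, 0, 3, 1, 0, 1]


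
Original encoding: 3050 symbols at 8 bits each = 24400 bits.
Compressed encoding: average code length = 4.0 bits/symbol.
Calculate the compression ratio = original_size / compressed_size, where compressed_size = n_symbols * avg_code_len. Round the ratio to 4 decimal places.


original_size = n_symbols * orig_bits = 3050 * 8 = 24400 bits
compressed_size = n_symbols * avg_code_len = 3050 * 4.0 = 12200.0 bits
ratio = original_size / compressed_size = 24400 / 12200.0 = 2.0

Compression ratio = 2.0


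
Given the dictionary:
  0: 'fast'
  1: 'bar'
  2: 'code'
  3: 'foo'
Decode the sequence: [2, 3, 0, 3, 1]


Look up each index in the dictionary:
  2 -> 'code'
  3 -> 'foo'
  0 -> 'fast'
  3 -> 'foo'
  1 -> 'bar'

Decoded: "code foo fast foo bar"


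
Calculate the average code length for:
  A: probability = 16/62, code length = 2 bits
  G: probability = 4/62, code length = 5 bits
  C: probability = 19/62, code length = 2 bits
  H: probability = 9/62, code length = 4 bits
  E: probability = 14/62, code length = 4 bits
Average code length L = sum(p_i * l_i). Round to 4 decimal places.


Weighted contributions p_i * l_i:
  A: (16/62) * 2 = 32/62
  G: (4/62) * 5 = 20/62
  C: (19/62) * 2 = 38/62
  H: (9/62) * 4 = 36/62
  E: (14/62) * 4 = 56/62
Sum = (32 + 20 + 38 + 36 + 56)/62 = 182/62

L = 182/62 = 2.9355 bits/symbol


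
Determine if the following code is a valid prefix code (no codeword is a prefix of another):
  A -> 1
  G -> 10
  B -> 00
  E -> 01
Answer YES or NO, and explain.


Checking each pair (does one codeword prefix another?):
  A='1' vs G='10': prefix -- VIOLATION

NO -- this is NOT a valid prefix code. A (1) is a prefix of G (10).


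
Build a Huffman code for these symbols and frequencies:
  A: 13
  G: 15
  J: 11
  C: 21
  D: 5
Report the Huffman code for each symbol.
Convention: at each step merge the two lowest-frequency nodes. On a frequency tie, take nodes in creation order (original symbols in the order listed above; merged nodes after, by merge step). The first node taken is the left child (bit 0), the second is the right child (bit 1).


Huffman tree construction:
Step 1: Merge D(5) + J(11) = 16
Step 2: Merge A(13) + G(15) = 28
Step 3: Merge (D+J)(16) + C(21) = 37
Step 4: Merge (A+G)(28) + ((D+J)+C)(37) = 65
Read each symbol's code off the tree from the root (left child = 0, right child = 1).

Codes:
  A: 00 (length 2)
  G: 01 (length 2)
  J: 101 (length 3)
  C: 11 (length 2)
  D: 100 (length 3)
Average code length: 146/65 = 2.2462 bits/symbol


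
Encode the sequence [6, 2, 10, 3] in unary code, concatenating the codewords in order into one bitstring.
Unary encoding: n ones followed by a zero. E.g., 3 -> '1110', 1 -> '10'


Encode each number as n ones followed by a terminating 0:
  6 -> 1111110 (7 bits)
  2 -> 110 (3 bits)
  10 -> 11111111110 (11 bits)
  3 -> 1110 (4 bits)
Total length = 7 + 3 + 11 + 4 = 25 bits.

Unary([6, 2, 10, 3]) = 1111110110111111111101110 (25 bits)


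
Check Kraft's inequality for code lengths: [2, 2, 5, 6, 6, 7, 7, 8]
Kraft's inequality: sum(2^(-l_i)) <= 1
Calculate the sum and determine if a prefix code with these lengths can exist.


Sum = 2^(-2) + 2^(-2) + 2^(-5) + 2^(-6) + 2^(-6) + 2^(-7) + 2^(-7) + 2^(-8)
    = 0.25 + 0.25 + 0.03125 + 0.015625 + 0.015625 + 0.0078125 + 0.0078125 + 0.00390625
    = 149/256 = 0.58203125
Since 0.58203125 <= 1, Kraft's inequality IS satisfied.
A prefix code with these lengths CAN exist.

Kraft sum = 0.58203125. Satisfied.


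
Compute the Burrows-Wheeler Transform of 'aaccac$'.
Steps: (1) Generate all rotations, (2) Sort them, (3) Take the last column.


Rotations (sorted):
  0: $aaccac -> last char: c
  1: aaccac$ -> last char: $
  2: ac$aacc -> last char: c
  3: accac$a -> last char: a
  4: c$aacca -> last char: a
  5: cac$aac -> last char: c
  6: ccac$aa -> last char: a


BWT = c$caaca


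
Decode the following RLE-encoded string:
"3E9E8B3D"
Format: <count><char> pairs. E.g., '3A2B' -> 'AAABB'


Expanding each <count><char> pair:
  3E -> 'EEE'
  9E -> 'EEEEEEEEE'
  8B -> 'BBBBBBBB'
  3D -> 'DDD'

Decoded = EEEEEEEEEEEEBBBBBBBBDDD


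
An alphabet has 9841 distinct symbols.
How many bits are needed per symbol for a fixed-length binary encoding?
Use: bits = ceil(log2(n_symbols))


log2(9841) = 13.2646
Bracket: 2^13 = 8192 < 9841 <= 2^14 = 16384
So ceil(log2(9841)) = 14

bits = ceil(log2(9841)) = ceil(13.2646) = 14 bits


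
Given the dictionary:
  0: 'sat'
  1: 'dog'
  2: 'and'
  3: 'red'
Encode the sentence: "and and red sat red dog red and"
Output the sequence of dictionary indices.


Look up each word in the dictionary:
  'and' -> 2
  'and' -> 2
  'red' -> 3
  'sat' -> 0
  'red' -> 3
  'dog' -> 1
  'red' -> 3
  'and' -> 2

Encoded: [2, 2, 3, 0, 3, 1, 3, 2]


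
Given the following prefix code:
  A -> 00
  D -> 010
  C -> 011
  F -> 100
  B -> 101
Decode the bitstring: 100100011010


Decoding step by step:
Bits 100 -> F
Bits 100 -> F
Bits 011 -> C
Bits 010 -> D


Decoded message: FFCD


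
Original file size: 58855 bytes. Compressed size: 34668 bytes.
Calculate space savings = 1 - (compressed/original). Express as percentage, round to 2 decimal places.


ratio = compressed/original = 34668/58855 = 0.589041
savings = 1 - ratio = 1 - 0.589041 = 0.410959
as a percentage: 0.410959 * 100 = 41.1%

Space savings = 1 - 34668/58855 = 41.1%


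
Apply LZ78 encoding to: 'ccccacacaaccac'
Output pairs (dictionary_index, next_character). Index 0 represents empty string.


LZ78 encoding steps:
Dictionary: {0: ''}
Step 1: w='' (idx 0), next='c' -> output (0, 'c'), add 'c' as idx 1
Step 2: w='c' (idx 1), next='c' -> output (1, 'c'), add 'cc' as idx 2
Step 3: w='c' (idx 1), next='a' -> output (1, 'a'), add 'ca' as idx 3
Step 4: w='ca' (idx 3), next='c' -> output (3, 'c'), add 'cac' as idx 4
Step 5: w='' (idx 0), next='a' -> output (0, 'a'), add 'a' as idx 5
Step 6: w='a' (idx 5), next='c' -> output (5, 'c'), add 'ac' as idx 6
Step 7: w='cac' (idx 4), end of input -> output (4, '')


Encoded: [(0, 'c'), (1, 'c'), (1, 'a'), (3, 'c'), (0, 'a'), (5, 'c'), (4, '')]


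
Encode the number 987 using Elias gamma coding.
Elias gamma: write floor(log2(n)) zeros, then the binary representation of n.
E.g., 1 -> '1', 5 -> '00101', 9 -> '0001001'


num_bits = floor(log2(987)) + 1 = 10
leading_zeros = num_bits - 1 = 9
binary(987) = 1111011011

Elias gamma(987) = '000000000' + '1111011011' = 0000000001111011011 (19 bits)


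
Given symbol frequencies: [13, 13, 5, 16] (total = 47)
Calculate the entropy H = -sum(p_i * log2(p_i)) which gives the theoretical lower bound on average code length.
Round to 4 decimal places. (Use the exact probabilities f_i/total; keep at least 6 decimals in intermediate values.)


Per-symbol terms -p_i * log2(p_i) with p_i = f_i/47:
  p = 13/47 = 0.276596: log2(p) = -1.854149, -p*log2(p) = 0.512850
  p = 13/47 = 0.276596: log2(p) = -1.854149, -p*log2(p) = 0.512850
  p = 5/47 = 0.106383: log2(p) = -3.232661, -p*log2(p) = 0.343900
  p = 16/47 = 0.340426: log2(p) = -1.554589, -p*log2(p) = 0.529222
H = 0.512850 + 0.512850 + 0.343900 + 0.529222 = 1.898822

H = 1.8988 bits/symbol


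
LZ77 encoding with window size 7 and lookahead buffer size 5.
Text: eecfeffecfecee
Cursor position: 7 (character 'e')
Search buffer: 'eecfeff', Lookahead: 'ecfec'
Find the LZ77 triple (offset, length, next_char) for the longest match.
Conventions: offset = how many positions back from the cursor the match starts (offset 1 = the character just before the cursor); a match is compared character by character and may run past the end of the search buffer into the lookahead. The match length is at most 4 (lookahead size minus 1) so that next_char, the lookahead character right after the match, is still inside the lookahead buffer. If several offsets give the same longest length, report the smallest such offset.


Try each offset into the search buffer:
  offset=1 (pos 6, char 'f'): match length 0
  offset=2 (pos 5, char 'f'): match length 0
  offset=3 (pos 4, char 'e'): match length 1
  offset=4 (pos 3, char 'f'): match length 0
  offset=5 (pos 2, char 'c'): match length 0
  offset=6 (pos 1, char 'e'): match length 4
  offset=7 (pos 0, char 'e'): match length 1
Longest match has length 4 at offset 6.
next_char = character at position 7 + 4 = 11 -> 'c'

Best match: offset=6, length=4 (matching 'ecfe' starting at position 1)
LZ77 triple: (6, 4, 'c')


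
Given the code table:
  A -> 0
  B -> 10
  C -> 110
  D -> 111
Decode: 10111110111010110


Decoding:
10 -> B
111 -> D
110 -> C
111 -> D
0 -> A
10 -> B
110 -> C


Result: BDCDABC


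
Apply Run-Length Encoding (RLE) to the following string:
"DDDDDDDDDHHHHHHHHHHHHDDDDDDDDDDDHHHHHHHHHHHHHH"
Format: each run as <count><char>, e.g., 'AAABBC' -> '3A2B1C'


Scanning runs left to right:
  i=0: run of 'D' x 9 -> '9D'
  i=9: run of 'H' x 12 -> '12H'
  i=21: run of 'D' x 11 -> '11D'
  i=32: run of 'H' x 14 -> '14H'

RLE = 9D12H11D14H


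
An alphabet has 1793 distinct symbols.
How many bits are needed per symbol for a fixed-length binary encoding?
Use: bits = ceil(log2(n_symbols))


log2(1793) = 10.8082
Bracket: 2^10 = 1024 < 1793 <= 2^11 = 2048
So ceil(log2(1793)) = 11

bits = ceil(log2(1793)) = ceil(10.8082) = 11 bits
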